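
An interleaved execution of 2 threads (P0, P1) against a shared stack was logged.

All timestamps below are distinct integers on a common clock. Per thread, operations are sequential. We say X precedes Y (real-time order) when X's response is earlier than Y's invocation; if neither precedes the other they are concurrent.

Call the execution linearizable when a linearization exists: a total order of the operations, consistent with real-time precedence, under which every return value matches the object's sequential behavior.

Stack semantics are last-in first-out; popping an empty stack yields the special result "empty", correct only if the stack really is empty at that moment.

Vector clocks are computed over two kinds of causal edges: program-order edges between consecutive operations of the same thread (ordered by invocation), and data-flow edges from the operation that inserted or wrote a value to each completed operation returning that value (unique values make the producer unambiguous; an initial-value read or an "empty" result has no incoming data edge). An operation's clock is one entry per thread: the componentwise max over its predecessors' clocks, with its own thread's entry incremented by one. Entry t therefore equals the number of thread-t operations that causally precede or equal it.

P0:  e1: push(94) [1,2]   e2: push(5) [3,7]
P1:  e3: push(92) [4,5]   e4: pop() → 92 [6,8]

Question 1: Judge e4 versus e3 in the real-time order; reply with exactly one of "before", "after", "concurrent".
e4 spans [6,8], e3 spans [4,5]
resp(e3)=5 < inv(e4)=6

after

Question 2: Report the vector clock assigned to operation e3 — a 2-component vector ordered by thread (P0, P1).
root op e3, invoked 4: fresh clock plus P1's own tick → (0, 1)
root op e1, invoked 1: fresh clock plus P0's own tick → (1, 0)
merge at e4 (invoked 6): VC(e3)=(0, 1), own-thread bump on P1 → (0, 2)
merge at e2 (invoked 3): VC(e1)=(1, 0), own-thread bump on P0 → (2, 0)
target: VC(e3) = (0, 1)

(0, 1)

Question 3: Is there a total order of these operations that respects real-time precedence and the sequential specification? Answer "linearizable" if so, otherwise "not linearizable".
witness order: e1, e2, e3, e4
step 1: e1 push(94) — stack <94>
step 2: e2 push(5) — stack <94,5>
step 3: e3 push(92) — stack <94,5,92>
step 4: e4 pop() → 92 — stack <94,5>

linearizable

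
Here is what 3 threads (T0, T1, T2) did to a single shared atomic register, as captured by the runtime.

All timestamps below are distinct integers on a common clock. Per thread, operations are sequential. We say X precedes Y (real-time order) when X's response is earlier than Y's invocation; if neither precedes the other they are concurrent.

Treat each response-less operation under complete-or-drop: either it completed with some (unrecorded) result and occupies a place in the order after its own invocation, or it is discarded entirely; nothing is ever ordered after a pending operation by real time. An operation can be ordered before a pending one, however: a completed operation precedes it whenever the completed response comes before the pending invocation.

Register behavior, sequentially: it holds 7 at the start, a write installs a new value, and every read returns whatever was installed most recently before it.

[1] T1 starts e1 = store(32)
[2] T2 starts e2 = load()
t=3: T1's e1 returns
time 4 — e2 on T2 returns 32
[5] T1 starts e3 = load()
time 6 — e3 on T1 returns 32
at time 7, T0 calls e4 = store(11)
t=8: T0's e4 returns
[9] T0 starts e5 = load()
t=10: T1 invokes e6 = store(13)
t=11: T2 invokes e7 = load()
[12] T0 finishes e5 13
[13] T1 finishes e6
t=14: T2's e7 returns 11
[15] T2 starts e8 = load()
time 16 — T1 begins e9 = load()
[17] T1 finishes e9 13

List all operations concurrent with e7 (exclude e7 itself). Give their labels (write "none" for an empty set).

e5, e6

e7 spans [11,14]; an op avoiding the whole window 11..14 is ordered, any other is concurrent
e1 [1,3]: before
e2 [2,4]: before
e3 [5,6]: before
e4 [7,8]: before
e5 [9,12]: concurrent
e6 [10,13]: concurrent
e8 [15,…): after
e9 [16,17]: after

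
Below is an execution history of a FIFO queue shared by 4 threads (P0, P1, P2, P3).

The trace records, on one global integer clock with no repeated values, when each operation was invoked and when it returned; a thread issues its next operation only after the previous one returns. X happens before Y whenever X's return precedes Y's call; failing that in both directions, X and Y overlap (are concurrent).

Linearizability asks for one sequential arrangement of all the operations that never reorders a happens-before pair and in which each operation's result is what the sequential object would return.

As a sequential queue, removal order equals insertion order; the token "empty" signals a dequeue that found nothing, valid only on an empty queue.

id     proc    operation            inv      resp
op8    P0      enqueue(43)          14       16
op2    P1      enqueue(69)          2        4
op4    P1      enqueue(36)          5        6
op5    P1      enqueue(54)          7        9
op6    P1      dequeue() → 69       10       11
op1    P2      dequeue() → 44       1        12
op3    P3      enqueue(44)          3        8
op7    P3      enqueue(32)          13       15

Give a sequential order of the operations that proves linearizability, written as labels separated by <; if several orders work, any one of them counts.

1. op2 enqueue(69), leaving queue <69>
2. op3 enqueue(44), leaving queue <69,44>
3. op4 enqueue(36), leaving queue <69,44,36>
4. op5 enqueue(54), leaving queue <69,44,36,54>
5. op6 dequeue() → 69, leaving queue <44,36,54>
6. op1 dequeue() → 44, leaving queue <36,54>
7. op7 enqueue(32), leaving queue <36,54,32>
8. op8 enqueue(43), leaving queue <36,54,32,43>

op2 < op3 < op4 < op5 < op6 < op1 < op7 < op8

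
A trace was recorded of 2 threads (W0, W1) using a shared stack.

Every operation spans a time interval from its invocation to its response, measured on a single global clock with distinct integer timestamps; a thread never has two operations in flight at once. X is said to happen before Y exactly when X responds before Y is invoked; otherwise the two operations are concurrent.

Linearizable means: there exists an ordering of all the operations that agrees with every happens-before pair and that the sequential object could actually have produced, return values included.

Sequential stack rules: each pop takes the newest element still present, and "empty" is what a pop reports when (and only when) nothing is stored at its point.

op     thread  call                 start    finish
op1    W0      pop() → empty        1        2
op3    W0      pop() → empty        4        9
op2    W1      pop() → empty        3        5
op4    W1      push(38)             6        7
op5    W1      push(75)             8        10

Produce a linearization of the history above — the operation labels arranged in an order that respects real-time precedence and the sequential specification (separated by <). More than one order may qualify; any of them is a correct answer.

step 1: op1 pop() → empty — stack <>
step 2: op2 pop() → empty — stack <>
step 3: op3 pop() → empty — stack <>
step 4: op4 push(38) — stack <38>
step 5: op5 push(75) — stack <38,75>

op1 < op2 < op3 < op4 < op5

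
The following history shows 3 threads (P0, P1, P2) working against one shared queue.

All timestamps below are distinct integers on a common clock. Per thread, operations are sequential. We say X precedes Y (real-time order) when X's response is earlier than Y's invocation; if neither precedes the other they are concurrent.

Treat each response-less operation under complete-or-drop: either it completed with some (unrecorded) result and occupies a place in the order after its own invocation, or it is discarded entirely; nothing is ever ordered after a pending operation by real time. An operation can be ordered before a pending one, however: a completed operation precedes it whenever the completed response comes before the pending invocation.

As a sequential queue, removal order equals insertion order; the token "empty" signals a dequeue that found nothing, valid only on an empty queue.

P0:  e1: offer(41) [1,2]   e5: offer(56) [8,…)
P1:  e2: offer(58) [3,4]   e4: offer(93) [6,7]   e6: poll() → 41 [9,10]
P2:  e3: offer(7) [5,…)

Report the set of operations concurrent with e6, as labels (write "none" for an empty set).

e3, e5

concurrent with e6 ([9,10]): every op whose interval crosses 9..10
e1 [1,2]: before
e2 [3,4]: before
e3 [5,…): concurrent
e4 [6,7]: before
e5 [8,…): concurrent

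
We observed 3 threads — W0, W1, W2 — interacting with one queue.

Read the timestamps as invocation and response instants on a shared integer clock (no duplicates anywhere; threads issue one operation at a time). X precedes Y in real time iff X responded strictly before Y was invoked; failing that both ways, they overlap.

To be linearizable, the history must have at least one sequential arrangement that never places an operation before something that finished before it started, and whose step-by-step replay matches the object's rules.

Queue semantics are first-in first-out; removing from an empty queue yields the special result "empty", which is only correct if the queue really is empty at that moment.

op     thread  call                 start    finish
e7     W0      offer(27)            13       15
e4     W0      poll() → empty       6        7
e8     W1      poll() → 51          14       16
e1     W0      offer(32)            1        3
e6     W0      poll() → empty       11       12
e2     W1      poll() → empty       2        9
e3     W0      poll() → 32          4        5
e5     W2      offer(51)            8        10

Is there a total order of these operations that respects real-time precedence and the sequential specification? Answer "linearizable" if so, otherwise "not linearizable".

the violation lands at event 12, e6's response at time 12: events 1..11 linearize, events 1..12 do not
all 5 real-time-respecting orders fail — 6 completed queue operations, no legal replay
sample order e1, e2, e3, e4, e5, e6 stalls at step 2 — e2 poll() → empty has no legal effect
sample order e1, e3, e2, e4, e5, e6 stalls at step 6 — e6 poll() → empty has no legal effect

not linearizable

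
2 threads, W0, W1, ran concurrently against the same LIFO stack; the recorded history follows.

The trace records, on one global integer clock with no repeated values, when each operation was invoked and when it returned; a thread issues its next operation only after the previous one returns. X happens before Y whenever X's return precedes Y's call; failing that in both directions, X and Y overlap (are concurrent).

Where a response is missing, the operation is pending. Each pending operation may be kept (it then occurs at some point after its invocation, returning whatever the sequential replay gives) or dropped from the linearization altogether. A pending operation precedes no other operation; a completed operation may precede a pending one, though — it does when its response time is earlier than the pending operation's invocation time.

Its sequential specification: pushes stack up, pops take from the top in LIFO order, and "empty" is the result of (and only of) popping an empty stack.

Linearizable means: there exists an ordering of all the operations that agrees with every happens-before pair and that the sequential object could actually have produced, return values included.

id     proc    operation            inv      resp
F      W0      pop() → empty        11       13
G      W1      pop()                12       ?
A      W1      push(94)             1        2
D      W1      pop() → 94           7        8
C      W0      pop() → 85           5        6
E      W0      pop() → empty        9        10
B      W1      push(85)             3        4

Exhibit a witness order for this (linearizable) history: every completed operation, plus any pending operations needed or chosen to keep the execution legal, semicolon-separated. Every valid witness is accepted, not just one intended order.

1. A push(94), leaving stack <94>
2. B push(85), leaving stack <94,85>
3. C pop() → 85, leaving stack <94>
4. D pop() → 94, leaving stack <>
5. E pop() → empty, leaving stack <>
6. F pop() → empty, leaving stack <>

A; B; C; D; E; F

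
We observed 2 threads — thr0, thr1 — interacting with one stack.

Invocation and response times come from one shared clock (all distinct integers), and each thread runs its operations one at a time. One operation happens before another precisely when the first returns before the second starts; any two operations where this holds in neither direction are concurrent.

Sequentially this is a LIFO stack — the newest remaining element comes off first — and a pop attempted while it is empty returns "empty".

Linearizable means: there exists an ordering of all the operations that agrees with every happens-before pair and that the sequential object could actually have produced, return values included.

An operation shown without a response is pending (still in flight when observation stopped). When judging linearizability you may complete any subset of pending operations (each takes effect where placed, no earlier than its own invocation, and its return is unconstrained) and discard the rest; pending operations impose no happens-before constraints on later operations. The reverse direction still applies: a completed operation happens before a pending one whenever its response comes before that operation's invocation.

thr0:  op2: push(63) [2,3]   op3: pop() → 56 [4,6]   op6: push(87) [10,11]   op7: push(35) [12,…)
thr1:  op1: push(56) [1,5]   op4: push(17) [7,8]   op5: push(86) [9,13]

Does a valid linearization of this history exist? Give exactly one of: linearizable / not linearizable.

a witness: op2, op1, op3, op4, op5, op6
1. op2 push(63), leaving stack <63>
2. op1 push(56), leaving stack <63,56>
3. op3 pop() → 56, leaving stack <63>
4. op4 push(17), leaving stack <63,17>
5. op5 push(86), leaving stack <63,17,86>
6. op6 push(87), leaving stack <63,17,86,87>

linearizable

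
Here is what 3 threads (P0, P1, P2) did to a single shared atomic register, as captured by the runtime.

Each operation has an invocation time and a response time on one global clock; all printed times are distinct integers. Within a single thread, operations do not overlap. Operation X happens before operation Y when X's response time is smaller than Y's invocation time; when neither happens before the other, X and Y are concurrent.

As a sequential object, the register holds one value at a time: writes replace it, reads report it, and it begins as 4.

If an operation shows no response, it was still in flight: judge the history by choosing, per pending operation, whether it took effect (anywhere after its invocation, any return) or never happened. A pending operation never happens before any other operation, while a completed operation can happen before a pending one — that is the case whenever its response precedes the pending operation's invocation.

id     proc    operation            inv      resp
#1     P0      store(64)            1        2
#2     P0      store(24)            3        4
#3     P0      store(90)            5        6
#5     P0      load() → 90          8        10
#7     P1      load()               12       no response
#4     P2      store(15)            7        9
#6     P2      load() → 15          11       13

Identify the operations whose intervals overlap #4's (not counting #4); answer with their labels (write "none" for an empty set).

concurrent with #4 ([7,9]): every op whose interval crosses 7..9
#1 [1,2]: before
#2 [3,4]: before
#3 [5,6]: before
#5 [8,10]: concurrent
#6 [11,13]: after
#7 [12,…): after

#5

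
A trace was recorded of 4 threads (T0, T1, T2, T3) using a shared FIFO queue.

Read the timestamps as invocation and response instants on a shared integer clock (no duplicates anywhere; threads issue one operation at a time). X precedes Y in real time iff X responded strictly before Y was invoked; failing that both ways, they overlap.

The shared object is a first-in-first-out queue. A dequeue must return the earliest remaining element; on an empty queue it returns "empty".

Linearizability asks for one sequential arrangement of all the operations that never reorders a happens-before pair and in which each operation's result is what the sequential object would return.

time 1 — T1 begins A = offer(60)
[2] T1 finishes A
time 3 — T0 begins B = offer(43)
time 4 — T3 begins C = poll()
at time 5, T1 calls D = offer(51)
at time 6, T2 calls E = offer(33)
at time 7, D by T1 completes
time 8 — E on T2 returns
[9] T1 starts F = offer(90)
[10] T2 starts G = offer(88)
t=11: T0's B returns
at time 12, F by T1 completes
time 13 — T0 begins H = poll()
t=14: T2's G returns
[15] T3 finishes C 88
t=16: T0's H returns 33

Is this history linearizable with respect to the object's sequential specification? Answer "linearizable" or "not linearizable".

not linearizable

the violation lands at event 15, C's response at time 15: events 1..14 linearize, events 1..15 do not
no legal order exists: 120 real-time-consistent candidates over 7 completed FIFO queue operations, all rejected
include/drop combinations of the 1 pending operation (H) were all tried; none helps
sample order A, B, C, D, E, F, G (pending dropped) stalls at step 3 — C poll() → 88 has no legal effect
sample order A, B, C, D, E, G, F (pending dropped) stalls at step 3 — C poll() → 88 has no legal effect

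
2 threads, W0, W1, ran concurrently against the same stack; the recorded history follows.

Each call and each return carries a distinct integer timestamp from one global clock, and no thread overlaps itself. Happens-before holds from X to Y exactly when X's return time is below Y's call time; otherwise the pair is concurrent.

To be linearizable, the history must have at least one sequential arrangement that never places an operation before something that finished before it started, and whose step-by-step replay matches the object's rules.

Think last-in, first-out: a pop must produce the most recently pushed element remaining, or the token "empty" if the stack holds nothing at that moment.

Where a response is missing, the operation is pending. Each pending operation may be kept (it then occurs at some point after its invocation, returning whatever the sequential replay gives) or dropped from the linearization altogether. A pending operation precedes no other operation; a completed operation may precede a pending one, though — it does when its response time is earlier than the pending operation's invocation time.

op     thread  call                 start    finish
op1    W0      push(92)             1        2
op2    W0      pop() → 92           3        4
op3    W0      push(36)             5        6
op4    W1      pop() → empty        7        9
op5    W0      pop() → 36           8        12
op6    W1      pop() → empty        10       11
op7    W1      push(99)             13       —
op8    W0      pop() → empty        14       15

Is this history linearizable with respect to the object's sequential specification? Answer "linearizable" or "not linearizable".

linearizable

a witness: op1, op2, op3, op5, op4, op6, op8
after step 1 (op1 push(92)): stack <92>
after step 2 (op2 pop() → 92): stack <>
after step 3 (op3 push(36)): stack <36>
after step 4 (op5 pop() → 36): stack <>
after step 5 (op4 pop() → empty): stack <>
after step 6 (op6 pop() → empty): stack <>
after step 7 (op8 pop() → empty): stack <>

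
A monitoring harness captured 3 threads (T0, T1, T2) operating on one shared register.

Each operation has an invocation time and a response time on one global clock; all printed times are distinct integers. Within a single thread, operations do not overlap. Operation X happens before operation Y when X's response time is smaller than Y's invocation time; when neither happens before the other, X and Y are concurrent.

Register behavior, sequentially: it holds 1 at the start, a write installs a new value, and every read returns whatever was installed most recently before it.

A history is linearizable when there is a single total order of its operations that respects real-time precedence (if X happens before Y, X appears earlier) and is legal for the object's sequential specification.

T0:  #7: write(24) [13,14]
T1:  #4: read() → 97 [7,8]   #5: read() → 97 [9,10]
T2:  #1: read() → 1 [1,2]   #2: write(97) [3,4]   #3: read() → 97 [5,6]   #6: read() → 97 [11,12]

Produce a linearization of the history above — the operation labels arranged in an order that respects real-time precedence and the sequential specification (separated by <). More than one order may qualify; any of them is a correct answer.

step 1: #1 read() → 1 — value 1
step 2: #2 write(97) — value 97
step 3: #3 read() → 97 — value 97
step 4: #4 read() → 97 — value 97
step 5: #5 read() → 97 — value 97
step 6: #6 read() → 97 — value 97
step 7: #7 write(24) — value 24

#1 < #2 < #3 < #4 < #5 < #6 < #7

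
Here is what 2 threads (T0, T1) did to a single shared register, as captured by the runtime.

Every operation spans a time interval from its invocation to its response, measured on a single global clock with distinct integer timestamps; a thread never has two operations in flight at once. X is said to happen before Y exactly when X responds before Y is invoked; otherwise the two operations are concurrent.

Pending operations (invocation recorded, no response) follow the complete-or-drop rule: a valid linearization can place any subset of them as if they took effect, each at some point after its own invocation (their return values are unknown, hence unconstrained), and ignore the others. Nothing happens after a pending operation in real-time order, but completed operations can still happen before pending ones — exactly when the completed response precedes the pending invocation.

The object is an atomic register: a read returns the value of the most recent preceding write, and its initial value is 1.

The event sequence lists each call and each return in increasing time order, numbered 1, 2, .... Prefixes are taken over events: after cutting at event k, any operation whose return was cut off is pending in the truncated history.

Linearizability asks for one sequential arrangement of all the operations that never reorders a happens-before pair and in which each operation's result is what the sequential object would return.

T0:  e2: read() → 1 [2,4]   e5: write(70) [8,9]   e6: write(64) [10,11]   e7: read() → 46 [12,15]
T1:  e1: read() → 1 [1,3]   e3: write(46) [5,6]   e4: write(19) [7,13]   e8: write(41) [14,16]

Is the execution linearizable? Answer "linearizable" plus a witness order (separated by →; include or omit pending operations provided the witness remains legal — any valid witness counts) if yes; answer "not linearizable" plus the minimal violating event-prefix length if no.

not linearizable — minimal violating prefix: 15 events

prefix check: 1..14 passes, 1..15 fails once e7's time-15 response joins
every one of the 8 real-time-consistent orders over 7 completed register ops fails the sequential spec
no completion choice of the 1 pending operation (e8) rescues it — every subset was tried
take e1, e2, e3, e4, e5, e6, e7 (pending dropped): step 7 already fails, because e7 read() → 46 cannot occur there
take e1, e2, e3, e5, e4, e6, e7 (pending dropped): step 7 already fails, because e7 read() → 46 cannot occur there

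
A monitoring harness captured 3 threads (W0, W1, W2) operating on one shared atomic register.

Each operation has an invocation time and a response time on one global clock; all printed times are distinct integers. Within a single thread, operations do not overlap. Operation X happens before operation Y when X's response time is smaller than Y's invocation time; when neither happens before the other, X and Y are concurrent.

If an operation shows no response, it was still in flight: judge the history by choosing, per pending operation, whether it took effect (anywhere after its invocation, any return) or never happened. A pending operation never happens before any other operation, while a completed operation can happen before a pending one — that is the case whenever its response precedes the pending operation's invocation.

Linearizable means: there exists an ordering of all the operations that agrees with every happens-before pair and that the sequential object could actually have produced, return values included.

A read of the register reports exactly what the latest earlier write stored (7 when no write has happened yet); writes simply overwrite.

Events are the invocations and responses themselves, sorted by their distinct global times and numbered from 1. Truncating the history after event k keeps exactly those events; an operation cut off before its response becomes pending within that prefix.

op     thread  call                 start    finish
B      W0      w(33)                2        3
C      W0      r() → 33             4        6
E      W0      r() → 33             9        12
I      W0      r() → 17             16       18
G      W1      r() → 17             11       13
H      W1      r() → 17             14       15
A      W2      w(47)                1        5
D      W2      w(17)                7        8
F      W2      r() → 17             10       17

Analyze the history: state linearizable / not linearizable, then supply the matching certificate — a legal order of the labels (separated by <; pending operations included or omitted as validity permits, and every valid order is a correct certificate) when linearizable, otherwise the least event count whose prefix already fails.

not linearizable — minimal violating prefix: 12 events

the violation lands at event 12, E's response at time 12: events 1..11 linearize, events 1..12 do not
real-time-consistent orders of the 5 completed operations: 3 — all fail the atomic register replay
no completion choice of the 2 pending operations (F, G) rescues it — every subset was tried
for example A, B, C, D, E (pending dropped) fails at step 5: E r() → 33 is not legal there
for example B, A, C, D, E (pending dropped) fails at step 3: C r() → 33 is not legal there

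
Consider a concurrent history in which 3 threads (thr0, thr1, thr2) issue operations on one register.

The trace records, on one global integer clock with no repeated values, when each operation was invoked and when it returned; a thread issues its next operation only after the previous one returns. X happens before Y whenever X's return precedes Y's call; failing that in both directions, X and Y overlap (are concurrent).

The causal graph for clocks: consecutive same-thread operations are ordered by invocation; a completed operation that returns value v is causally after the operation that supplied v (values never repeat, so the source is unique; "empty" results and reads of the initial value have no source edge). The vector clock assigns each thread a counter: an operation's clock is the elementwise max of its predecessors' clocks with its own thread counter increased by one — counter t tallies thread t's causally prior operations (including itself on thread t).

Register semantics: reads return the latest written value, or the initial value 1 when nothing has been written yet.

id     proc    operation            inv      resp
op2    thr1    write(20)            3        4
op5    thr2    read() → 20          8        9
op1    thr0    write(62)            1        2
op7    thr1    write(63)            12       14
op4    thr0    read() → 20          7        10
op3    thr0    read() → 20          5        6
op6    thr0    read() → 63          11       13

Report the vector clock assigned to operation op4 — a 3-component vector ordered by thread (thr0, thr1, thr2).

(3, 1, 0)

invoked at 3, op2 has no predecessors; its own thr1 bump gives (0, 1, 0)
invoked at 1, op1 has no predecessors; its own thr0 bump gives (1, 0, 0)
from VC(op2)=(0, 1, 0), op5 (invoked 8) maxes components and bumps thr2 → (0, 1, 1)
from VC(op2)=(0, 1, 0), op7 (invoked 12) maxes components and bumps thr1 → (0, 2, 0)
from VC(op1)=(1, 0, 0), VC(op2)=(0, 1, 0), op3 (invoked 5) maxes components and bumps thr0 → (2, 1, 0)
from VC(op2)=(0, 1, 0), VC(op3)=(2, 1, 0), op4 (invoked 7) maxes components and bumps thr0 → (3, 1, 0)
from VC(op4)=(3, 1, 0), VC(op7)=(0, 2, 0), op6 (invoked 11) maxes components and bumps thr0 → (4, 2, 0)
target: VC(op4) = (3, 1, 0)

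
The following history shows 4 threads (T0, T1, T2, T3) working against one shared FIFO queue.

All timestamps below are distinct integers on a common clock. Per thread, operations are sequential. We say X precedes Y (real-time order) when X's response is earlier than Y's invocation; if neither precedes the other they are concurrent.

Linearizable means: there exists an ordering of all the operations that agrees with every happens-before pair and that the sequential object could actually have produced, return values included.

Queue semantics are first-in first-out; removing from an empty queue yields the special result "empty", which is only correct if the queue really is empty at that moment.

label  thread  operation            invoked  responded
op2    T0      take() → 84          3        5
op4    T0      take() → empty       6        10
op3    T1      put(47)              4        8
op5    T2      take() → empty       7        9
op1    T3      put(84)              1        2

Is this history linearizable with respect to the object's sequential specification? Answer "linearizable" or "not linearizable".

linearizable

one valid linearization: op1, op2, op4, op5, op3
step 1: op1 put(84) — queue <84>
step 2: op2 take() → 84 — queue <>
step 3: op4 take() → empty — queue <>
step 4: op5 take() → empty — queue <>
step 5: op3 put(47) — queue <47>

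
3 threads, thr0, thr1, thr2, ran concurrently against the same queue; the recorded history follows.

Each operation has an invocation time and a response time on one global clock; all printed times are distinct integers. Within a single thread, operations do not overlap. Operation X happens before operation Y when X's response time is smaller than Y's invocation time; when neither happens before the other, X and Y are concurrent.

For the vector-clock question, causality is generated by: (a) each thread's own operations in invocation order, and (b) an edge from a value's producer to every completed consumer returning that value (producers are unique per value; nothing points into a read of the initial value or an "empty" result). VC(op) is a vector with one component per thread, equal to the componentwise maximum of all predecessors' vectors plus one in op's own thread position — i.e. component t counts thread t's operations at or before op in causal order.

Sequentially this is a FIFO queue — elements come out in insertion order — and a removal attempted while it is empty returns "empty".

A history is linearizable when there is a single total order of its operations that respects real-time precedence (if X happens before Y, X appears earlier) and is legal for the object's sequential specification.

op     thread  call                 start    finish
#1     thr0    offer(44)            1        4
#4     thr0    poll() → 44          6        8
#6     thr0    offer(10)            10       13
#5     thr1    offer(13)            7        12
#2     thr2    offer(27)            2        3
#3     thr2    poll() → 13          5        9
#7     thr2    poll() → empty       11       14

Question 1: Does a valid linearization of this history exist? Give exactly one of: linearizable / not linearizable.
through event 8 a valid linearization exists; event 9 (#3 responding at time 9) ends that
checked exhaustively: 4 real-time-consistent orders of 4 completed operations, zero legal queue replays
no escape via the 1 pending operation (#5): every completion choice fails
one such order, #1, #2, #3, #4 (pending dropped), breaks at step 3 where #3 poll() → 13 is illegal
one such order, #1, #2, #4, #3 (pending dropped), breaks at step 4 where #3 poll() → 13 is illegal

not linearizable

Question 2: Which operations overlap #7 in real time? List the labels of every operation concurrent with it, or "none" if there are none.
#7 runs from 11 to 14; window-overlapping ops are concurrent
#1 [1,4]: before
#2 [2,3]: before
#3 [5,9]: before
#4 [6,8]: before
#5 [7,12]: concurrent
#6 [10,13]: concurrent

#5, #6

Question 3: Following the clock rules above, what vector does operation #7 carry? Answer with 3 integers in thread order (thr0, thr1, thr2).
root op #2, invoked 2: fresh clock plus thr2's own tick → (0, 0, 1)
root op #5, invoked 7: fresh clock plus thr1's own tick → (0, 1, 0)
root op #1, invoked 1: fresh clock plus thr0's own tick → (1, 0, 0)
invoked at 6, #4 merges VC(#1)=(1, 0, 0) and bumps thr0's slot → (2, 0, 0)
invoked at 5, #3 merges VC(#2)=(0, 0, 1), VC(#5)=(0, 1, 0) and bumps thr2's slot → (0, 1, 2)
invoked at 10, #6 merges VC(#4)=(2, 0, 0) and bumps thr0's slot → (3, 0, 0)
invoked at 11, #7 merges VC(#3)=(0, 1, 2) and bumps thr2's slot → (0, 1, 3)
target: VC(#7) = (0, 1, 3)

(0, 1, 3)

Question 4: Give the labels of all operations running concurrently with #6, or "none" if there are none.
#6 spans [10,13]: anything still running between times 10 and 13 counts as concurrent
#1 [1,4]: before
#2 [2,3]: before
#3 [5,9]: before
#4 [6,8]: before
#5 [7,12]: concurrent
#7 [11,14]: concurrent

#5, #7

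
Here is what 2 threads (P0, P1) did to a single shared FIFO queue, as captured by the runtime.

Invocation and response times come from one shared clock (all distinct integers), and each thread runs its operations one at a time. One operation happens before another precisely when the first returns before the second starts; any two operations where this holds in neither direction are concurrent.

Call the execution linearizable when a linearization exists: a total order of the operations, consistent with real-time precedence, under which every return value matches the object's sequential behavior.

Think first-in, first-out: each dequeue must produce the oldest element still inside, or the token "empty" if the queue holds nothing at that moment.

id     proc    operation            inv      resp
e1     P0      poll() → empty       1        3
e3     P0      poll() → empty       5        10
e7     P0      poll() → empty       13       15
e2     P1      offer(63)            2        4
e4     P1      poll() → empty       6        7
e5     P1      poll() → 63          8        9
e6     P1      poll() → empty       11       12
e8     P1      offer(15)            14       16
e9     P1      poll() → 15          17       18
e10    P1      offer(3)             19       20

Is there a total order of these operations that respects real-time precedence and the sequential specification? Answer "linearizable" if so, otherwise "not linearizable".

not linearizable

through event 8 a valid linearization exists; event 9 (e5 responding at time 9) ends that
checked exhaustively: 2 real-time-consistent orders of 4 completed operations, zero legal FIFO queue replays
no completion choice of the 1 pending operation (e3) rescues it — every subset was tried
sample order e1, e2, e4, e5 (pending dropped) stalls at step 3 — e4 poll() → empty has no legal effect
sample order e2, e1, e4, e5 (pending dropped) stalls at step 2 — e1 poll() → empty has no legal effect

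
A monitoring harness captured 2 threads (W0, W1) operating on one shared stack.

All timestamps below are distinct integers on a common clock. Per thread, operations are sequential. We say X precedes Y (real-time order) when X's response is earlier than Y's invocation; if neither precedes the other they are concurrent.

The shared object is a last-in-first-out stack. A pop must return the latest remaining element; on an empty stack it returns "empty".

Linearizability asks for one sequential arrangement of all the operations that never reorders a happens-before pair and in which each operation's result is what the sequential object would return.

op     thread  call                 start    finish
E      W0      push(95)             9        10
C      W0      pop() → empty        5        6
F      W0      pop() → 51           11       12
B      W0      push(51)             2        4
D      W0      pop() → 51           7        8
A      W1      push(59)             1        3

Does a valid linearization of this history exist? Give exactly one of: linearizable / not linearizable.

events 1..5 are fine; event 6 — the response of C at time 6 — makes the prefix non-linearizable
checked exhaustively: 2 real-time-consistent orders of 3 completed operations, zero legal stack replays
sample order A, B, C stalls at step 3 — C pop() → empty has no legal effect
sample order B, A, C stalls at step 3 — C pop() → empty has no legal effect

not linearizable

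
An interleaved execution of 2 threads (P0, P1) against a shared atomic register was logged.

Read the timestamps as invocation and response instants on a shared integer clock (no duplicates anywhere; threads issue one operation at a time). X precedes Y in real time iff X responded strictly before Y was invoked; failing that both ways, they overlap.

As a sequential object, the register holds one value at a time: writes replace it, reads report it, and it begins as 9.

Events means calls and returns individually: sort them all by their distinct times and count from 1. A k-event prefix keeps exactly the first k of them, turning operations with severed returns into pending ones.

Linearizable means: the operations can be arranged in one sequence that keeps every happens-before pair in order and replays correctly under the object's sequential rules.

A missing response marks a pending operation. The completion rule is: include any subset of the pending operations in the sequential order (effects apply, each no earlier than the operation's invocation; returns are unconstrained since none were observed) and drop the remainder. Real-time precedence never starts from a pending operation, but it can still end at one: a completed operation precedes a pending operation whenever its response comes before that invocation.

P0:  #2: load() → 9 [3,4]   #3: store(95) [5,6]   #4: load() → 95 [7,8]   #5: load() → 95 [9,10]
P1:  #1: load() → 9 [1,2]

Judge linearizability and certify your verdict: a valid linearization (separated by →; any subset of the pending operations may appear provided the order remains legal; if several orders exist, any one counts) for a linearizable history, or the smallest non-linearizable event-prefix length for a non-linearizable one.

1. #1 load() → 9, leaving value 9
2. #2 load() → 9, leaving value 9
3. #3 store(95), leaving value 95
4. #4 load() → 95, leaving value 95
5. #5 load() → 95, leaving value 95

linearizable — witness: #1 → #2 → #3 → #4 → #5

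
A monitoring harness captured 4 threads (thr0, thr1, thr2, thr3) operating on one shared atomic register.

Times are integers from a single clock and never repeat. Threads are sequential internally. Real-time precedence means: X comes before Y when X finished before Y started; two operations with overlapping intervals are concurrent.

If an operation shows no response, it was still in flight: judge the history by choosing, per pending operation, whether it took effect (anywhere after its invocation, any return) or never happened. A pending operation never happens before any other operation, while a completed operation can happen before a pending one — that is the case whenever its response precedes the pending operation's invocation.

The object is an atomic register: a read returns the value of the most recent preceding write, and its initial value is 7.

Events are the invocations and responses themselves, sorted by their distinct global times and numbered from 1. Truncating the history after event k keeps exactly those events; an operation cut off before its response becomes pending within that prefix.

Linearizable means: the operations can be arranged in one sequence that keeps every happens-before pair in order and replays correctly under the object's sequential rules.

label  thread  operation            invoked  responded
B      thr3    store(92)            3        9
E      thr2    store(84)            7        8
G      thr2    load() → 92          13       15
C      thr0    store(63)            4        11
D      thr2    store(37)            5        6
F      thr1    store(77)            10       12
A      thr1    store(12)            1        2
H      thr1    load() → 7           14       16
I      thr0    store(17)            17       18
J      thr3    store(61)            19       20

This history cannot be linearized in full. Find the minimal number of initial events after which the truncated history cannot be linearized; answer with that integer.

one valid order for events 1..14 is A, B, C, D, E, F:
step 1: A store(12) — value 12
step 2: B store(92) — value 92
step 3: C store(63) — value 63
step 4: D store(37) — value 37
step 5: E store(84) — value 84
step 6: F store(77) — value 77
include event 15 — G responding at 15 — and every candidate order breaks
including or dropping the 1 pending operation (H) in any combination fails
e.g. A, B, C, D, E, F, G (pending dropped): illegal at step 7, since G load() → 92 cannot apply there
e.g. A, B, D, C, E, F, G (pending dropped): illegal at step 7, since G load() → 92 cannot apply there

15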